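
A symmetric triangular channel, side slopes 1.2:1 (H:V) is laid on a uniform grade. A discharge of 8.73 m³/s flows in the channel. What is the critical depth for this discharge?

y_c = 1.61 m

At critical depth, Q² T / (g A³) = 1, i.e. A³/T = Q²/g = 8.73²/9.81 = 7.769.
Trying y = 1.41 m: A³/T = 4.013 — short.
Trying y = 1.96 m: A³/T = 20.83 — over.
Trying y = 1.61 m: A³/T = 7.789 — matches.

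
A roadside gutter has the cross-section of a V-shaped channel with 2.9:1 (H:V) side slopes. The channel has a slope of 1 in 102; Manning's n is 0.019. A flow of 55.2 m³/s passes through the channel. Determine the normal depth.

y_n = 1.96 m

Manning's equation rearranged: A R^(2/3) = nQ / (1·√S) = 0.019 × 55.2 / (√0.009804) = 10.59.
At y = 2.19 m: A R^(2/3) = 14.23 — high.
At y = 1.36 m: A R^(2/3) = 3.995 — low.
At y = 1.96 m: A R^(2/3) = 10.59 — ≈ 10.59.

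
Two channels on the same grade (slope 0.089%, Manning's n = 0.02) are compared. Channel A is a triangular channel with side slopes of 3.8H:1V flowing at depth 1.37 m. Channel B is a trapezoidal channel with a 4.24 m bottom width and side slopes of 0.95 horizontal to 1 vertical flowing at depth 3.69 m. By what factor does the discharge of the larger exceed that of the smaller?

Channel A: For a triangular section with side slope z = 3.8: A = zy² = 3.8×1.37² = 7.132 m²; P = 2y√(1+z²) = 2×1.37×3.929 = 10.77 m. Hydraulic radius R = A/P = 7.132/10.77 = 0.6624 m. Q_A = (1/0.02)·7.132·0.6624^(2/3)·√0.00089 = 8.085 m³/s.
Channel B: With bottom width b = 4.24 m and side slope z = 0.95: A = (b + zy)y = (4.24 + 0.95×3.69)×3.69 = 28.58 m²; P = b + 2y√(1+z²) = 4.24 + 2×3.69×1.379 = 14.42 m. Hydraulic radius R = A/P = 28.58/14.42 = 1.982 m. Q_B = (1/0.02)·28.58·1.982^(2/3)·√0.00089 = 67.27 m³/s.
The larger discharge is 67.27 m³/s and the smaller is 8.085 m³/s; the ratio is 8.32.

8.32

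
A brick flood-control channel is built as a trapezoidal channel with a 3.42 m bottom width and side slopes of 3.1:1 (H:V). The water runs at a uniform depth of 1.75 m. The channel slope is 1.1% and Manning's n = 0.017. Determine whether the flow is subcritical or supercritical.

supercritical

With bottom width b = 3.42 m and side slope z = 3.1: A = (b + zy)y = (3.42 + 3.1×1.75)×1.75 = 15.48 m²; P = b + 2y√(1+z²) = 3.42 + 2×1.75×3.257 = 14.82 m.
Hydraulic radius R = A/P = 15.48/14.82 = 1.044 m.
V = (1/n) R^(2/3) √S = (1/0.017) × 1.044^(2/3) × √0.011 = 6.351 m/s. Hydraulic depth D_h = A/T = 15.48/14.27 = 1.085 m.
Froude number Fr = V/√(g·D_h) = 6.351/√(9.81×1.085) = 1.95, which is greater than 1, so the flow is supercritical.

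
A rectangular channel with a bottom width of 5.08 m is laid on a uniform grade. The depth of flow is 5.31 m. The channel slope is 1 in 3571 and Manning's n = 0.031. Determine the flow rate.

Q = 20.9 m³/s

Flow area A = b·y = 5.08 × 5.31 = 26.97 m². Wetted perimeter P = b + 2y = 5.08 + 2×5.31 = 15.7 m.
Hydraulic radius R = A/P = 26.97/15.7 = 1.718 m.
Manning's equation: Q = (1/n) A R^(2/3) S^(1/2) = (1/0.031) × 26.97 × 1.718^(2/3) × 0.00028^(1/2) = 20.9 m³/s.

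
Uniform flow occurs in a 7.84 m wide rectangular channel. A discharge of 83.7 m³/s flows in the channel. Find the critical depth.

y_c = 2.26 m

For a rectangular channel, critical depth y_c = (q²/g)^(1/3) where q = Q/b = 83.7/7.84 = 10.68 m²/s.
So y_c = (10.68²/9.81)^(1/3) = 2.26 m.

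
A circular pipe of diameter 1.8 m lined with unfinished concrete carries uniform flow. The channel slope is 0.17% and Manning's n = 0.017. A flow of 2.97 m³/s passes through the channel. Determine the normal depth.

y_n = 1.24 m

Manning's equation rearranged: A R^(2/3) = nQ / (1·√S) = 0.017 × 2.97 / (√0.0017) = 1.225.
Try y = 1.57 m: A R^(2/3) = 1.567 — over.
Try y = 1.24 m: A R^(2/3) = 1.225 — close enough.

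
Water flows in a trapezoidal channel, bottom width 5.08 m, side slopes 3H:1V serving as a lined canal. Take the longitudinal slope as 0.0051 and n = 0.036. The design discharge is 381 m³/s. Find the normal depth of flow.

y_n = 4.95 m

Manning's equation rearranged: A R^(2/3) = nQ / (1·√S) = 0.036 × 381 / (√0.0051) = 192.1.
Trying y = 3.95 m: A R^(2/3) = 114 — short.
Trying y = 5.59 m: A R^(2/3) = 255.2 — over.
Trying y = 4.95 m: A R^(2/3) = 191.8 — close enough.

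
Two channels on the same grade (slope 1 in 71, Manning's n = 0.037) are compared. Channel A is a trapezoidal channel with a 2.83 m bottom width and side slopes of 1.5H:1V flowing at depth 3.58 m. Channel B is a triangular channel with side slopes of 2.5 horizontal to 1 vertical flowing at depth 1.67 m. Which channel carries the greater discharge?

channel A

Channel A: With bottom width b = 2.83 m and side slope z = 1.5: A = (b + zy)y = (2.83 + 1.5×3.58)×3.58 = 29.36 m²; P = b + 2y√(1+z²) = 2.83 + 2×3.58×1.803 = 15.74 m. Hydraulic radius R = A/P = 29.36/15.74 = 1.865 m. Q_A = (1/0.037)·29.36·1.865^(2/3)·√0.01408 = 142.7 m³/s.
Channel B: For a triangular section with side slope z = 2.5: A = zy² = 2.5×1.67² = 6.972 m²; P = 2y√(1+z²) = 2×1.67×2.693 = 8.993 m. Hydraulic radius R = A/P = 6.972/8.993 = 0.7753 m. Q_B = (1/0.037)·6.972·0.7753^(2/3)·√0.01408 = 18.87 m³/s.
Q_A = 142.7 m³/s vs Q_B = 18.87 m³/s, so channel A carries more.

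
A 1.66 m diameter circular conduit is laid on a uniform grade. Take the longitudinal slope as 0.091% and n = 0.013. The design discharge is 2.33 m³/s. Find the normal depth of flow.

y_n = 1.16 m

Manning's equation rearranged: A R^(2/3) = nQ / (1·√S) = 0.013 × 2.33 / (√0.00091) = 1.004.
Try y = 1.45 m: A R^(2/3) = 1.264 — over.
Try y = 0.967 m: A R^(2/3) = 0.7728 — short.
Try y = 1.16 m: A R^(2/3) = 1.006 — matches.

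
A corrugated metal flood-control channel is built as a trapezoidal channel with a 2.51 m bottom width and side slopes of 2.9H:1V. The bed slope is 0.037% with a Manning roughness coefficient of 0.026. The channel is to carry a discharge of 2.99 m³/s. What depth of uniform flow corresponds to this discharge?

Manning's equation rearranged: A R^(2/3) = nQ / (1·√S) = 0.026 × 2.99 / (√0.00037) = 4.042.
Trying y = 1.14 m: A R^(2/3) = 5.215 — over.
Trying y = 1.01 m: A R^(2/3) = 4.041 — matches.

y_n = 1.01 m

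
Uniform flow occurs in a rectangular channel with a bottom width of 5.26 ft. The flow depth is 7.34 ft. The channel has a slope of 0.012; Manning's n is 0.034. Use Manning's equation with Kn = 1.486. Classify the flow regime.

subcritical

Flow area A = b·y = 5.26 × 7.34 = 38.61 ft². Wetted perimeter P = b + 2y = 5.26 + 2×7.34 = 19.94 ft.
Hydraulic radius R = A/P = 38.61/19.94 = 1.936 ft.
V = (1.486/n) R^(2/3) √S = (1.486/0.034) × 1.936^(2/3) × √0.012 = 7.438 ft/s. Hydraulic depth D_h = A/T = 38.61/5.26 = 7.34 ft.
Froude number Fr = V/√(g·D_h) = 7.438/√(32.2×7.34) = 0.484, which is less than 1, so the flow is subcritical.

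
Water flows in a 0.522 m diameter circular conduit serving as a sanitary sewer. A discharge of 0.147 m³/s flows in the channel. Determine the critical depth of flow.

At critical depth, Q² T / (g A³) = 1, i.e. A³/T = Q²/g = 0.147²/9.81 = 0.002203.
Trying y = 0.326 m: A³/T = 0.005495 — too large.
Trying y = 0.183 m: A³/T = 0.0006011 — too small.
Trying y = 0.257 m: A³/T = 0.002213 — matches.

y_c = 0.257 m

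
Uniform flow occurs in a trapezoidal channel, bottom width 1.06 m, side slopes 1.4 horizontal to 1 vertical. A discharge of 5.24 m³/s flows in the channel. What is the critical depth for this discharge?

At critical depth, Q² T / (g A³) = 1, i.e. A³/T = Q²/g = 5.24²/9.81 = 2.799.
Trying y = 1.01 m: A³/T = 4.013 — over.
Trying y = 0.667 m: A³/T = 0.8034 — short.
Trying y = 0.922 m: A³/T = 2.796 — ≈ 2.799.

y_c = 0.922 m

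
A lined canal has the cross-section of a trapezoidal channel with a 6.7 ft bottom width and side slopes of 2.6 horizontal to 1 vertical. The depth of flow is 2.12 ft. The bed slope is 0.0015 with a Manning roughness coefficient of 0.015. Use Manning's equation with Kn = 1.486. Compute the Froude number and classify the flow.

subcritical

With bottom width b = 6.7 ft and side slope z = 2.6: A = (b + zy)y = (6.7 + 2.6×2.12)×2.12 = 25.89 ft²; P = b + 2y√(1+z²) = 6.7 + 2×2.12×2.786 = 18.51 ft.
Hydraulic radius R = A/P = 25.89/18.51 = 1.399 ft.
V = (1.486/n) R^(2/3) √S = (1.486/0.015) × 1.399^(2/3) × √0.0015 = 4.798 ft/s. Hydraulic depth D_h = A/T = 25.89/17.72 = 1.461 ft.
Froude number Fr = V/√(g·D_h) = 4.798/√(32.2×1.461) = 0.7, which is less than 1, so the flow is subcritical.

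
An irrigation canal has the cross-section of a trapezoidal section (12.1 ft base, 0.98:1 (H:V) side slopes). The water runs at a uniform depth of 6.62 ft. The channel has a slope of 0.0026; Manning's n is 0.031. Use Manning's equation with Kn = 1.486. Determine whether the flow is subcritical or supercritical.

subcritical

With bottom width b = 12.1 ft and side slope z = 0.98: A = (b + zy)y = (12.1 + 0.98×6.62)×6.62 = 123 ft²; P = b + 2y√(1+z²) = 12.1 + 2×6.62×1.4 = 30.64 ft.
Hydraulic radius R = A/P = 123/30.64 = 4.016 ft.
V = (1.486/n) R^(2/3) √S = (1.486/0.031) × 4.016^(2/3) × √0.0026 = 6.176 ft/s. Hydraulic depth D_h = A/T = 123/25.08 = 4.907 ft.
Froude number Fr = V/√(g·D_h) = 6.176/√(32.2×4.907) = 0.491, which is less than 1, so the flow is subcritical.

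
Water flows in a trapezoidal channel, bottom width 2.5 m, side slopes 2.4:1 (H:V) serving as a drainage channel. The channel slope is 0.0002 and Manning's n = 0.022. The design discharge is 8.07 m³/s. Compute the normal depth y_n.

Manning's equation rearranged: A R^(2/3) = nQ / (1·√S) = 0.022 × 8.07 / (√0.0002) = 12.55.
At y = 1.95 m: A R^(2/3) = 14.99 — too large.
At y = 1.53 m: A R^(2/3) = 8.823 — too small.
At y = 1.8 m: A R^(2/3) = 12.56 — ≈ 12.55.

y_n = 1.8 m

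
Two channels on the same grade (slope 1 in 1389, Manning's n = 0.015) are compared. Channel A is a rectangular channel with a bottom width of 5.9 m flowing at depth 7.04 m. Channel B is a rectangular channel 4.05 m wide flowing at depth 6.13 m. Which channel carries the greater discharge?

Channel A: Flow area A = b·y = 5.9 × 7.04 = 41.54 m². Wetted perimeter P = b + 2y = 5.9 + 2×7.04 = 19.98 m. Hydraulic radius R = A/P = 41.54/19.98 = 2.079 m. Q_A = (1/0.015)·41.54·2.079^(2/3)·√0.0007199 = 121 m³/s.
Channel B: Flow area A = b·y = 4.05 × 6.13 = 24.83 m². Wetted perimeter P = b + 2y = 4.05 + 2×6.13 = 16.31 m. Hydraulic radius R = A/P = 24.83/16.31 = 1.522 m. Q_B = (1/0.015)·24.83·1.522^(2/3)·√0.0007199 = 58.76 m³/s.
Q_A = 121 m³/s vs Q_B = 58.76 m³/s, so channel A carries more.

channel A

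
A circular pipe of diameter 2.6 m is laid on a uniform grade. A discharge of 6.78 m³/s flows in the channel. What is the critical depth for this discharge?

At critical depth, Q² T / (g A³) = 1, i.e. A³/T = Q²/g = 6.78²/9.81 = 4.686.
Trying y = 0.999 m: A³/T = 2.623 — low.
Trying y = 1.27 m: A³/T = 6.581 — high.
Trying y = 1.16 m: A³/T = 4.654 — ≈ 4.686.

y_c = 1.16 m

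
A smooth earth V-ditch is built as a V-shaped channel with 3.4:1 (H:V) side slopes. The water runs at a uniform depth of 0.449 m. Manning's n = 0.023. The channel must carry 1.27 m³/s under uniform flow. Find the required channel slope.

S = 0.0141

For a triangular section with side slope z = 3.4: A = zy² = 3.4×0.449² = 0.6854 m²; P = 2y√(1+z²) = 2×0.449×3.544 = 3.183 m.
Hydraulic radius R = A/P = 0.6854/3.183 = 0.2154 m.
From Manning's equation, S = [nQ / (1 A R^(2/3))]² = [0.023 × 1.27 / (1 × 0.6854 × 0.2154^(2/3))]² = 0.0141.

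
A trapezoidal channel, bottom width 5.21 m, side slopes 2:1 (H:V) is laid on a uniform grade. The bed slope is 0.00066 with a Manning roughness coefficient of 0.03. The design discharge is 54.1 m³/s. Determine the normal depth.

y_n = 3.36 m

Manning's equation rearranged: A R^(2/3) = nQ / (1·√S) = 0.03 × 54.1 / (√0.00066) = 63.18.
Trying y = 4.28 m: A R^(2/3) = 106.2 — over.
Trying y = 2.74 m: A R^(2/3) = 41.35 — short.
Trying y = 3.36 m: A R^(2/3) = 63.22 — matches.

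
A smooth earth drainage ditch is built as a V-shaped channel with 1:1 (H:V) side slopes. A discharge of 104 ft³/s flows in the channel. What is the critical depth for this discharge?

At critical depth, Q² T / (g A³) = 1, i.e. A³/T = Q²/g = 104²/32.2 = 335.9.
Try y = 4.48 ft: A³/T = 902.3 — over.
Try y = 3.28 ft: A³/T = 189.8 — short.
Try y = 3.68 ft: A³/T = 337.4 — ≈ 335.9.

y_c = 3.68 ft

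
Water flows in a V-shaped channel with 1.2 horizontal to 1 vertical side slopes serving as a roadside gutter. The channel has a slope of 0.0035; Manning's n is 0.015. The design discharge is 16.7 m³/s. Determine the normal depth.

y_n = 2.04 m

Manning's equation rearranged: A R^(2/3) = nQ / (1·√S) = 0.015 × 16.7 / (√0.0035) = 4.234.
Trying y = 1.83 m: A R^(2/3) = 3.177 — short.
Trying y = 2.52 m: A R^(2/3) = 7.457 — over.
Trying y = 2.04 m: A R^(2/3) = 4.245 — close enough.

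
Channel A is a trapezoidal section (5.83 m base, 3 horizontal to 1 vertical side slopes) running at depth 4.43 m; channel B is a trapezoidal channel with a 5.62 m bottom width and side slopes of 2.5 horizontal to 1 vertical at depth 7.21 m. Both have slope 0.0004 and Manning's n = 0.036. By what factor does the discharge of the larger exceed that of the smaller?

2.68

Channel A: With bottom width b = 5.83 m and side slope z = 3: A = (b + zy)y = (5.83 + 3×4.43)×4.43 = 84.7 m²; P = b + 2y√(1+z²) = 5.83 + 2×4.43×3.162 = 33.85 m. Hydraulic radius R = A/P = 84.7/33.85 = 2.502 m. Q_A = (1/0.036)·84.7·2.502^(2/3)·√0.0004 = 86.73 m³/s.
Channel B: With bottom width b = 5.62 m and side slope z = 2.5: A = (b + zy)y = (5.62 + 2.5×7.21)×7.21 = 170.5 m²; P = b + 2y√(1+z²) = 5.62 + 2×7.21×2.693 = 44.45 m. Hydraulic radius R = A/P = 170.5/44.45 = 3.836 m. Q_B = (1/0.036)·170.5·3.836^(2/3)·√0.0004 = 232.1 m³/s.
The larger discharge is 232.1 m³/s and the smaller is 86.73 m³/s; the ratio is 2.68.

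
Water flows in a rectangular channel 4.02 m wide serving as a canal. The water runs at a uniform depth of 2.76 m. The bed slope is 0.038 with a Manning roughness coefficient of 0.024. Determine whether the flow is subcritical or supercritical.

supercritical

Flow area A = b·y = 4.02 × 2.76 = 11.1 m². Wetted perimeter P = b + 2y = 4.02 + 2×2.76 = 9.54 m.
Hydraulic radius R = A/P = 11.1/9.54 = 1.163 m.
V = (1/n) R^(2/3) √S = (1/0.024) × 1.163^(2/3) × √0.038 = 8.983 m/s. Hydraulic depth D_h = A/T = 11.1/4.02 = 2.76 m.
Froude number Fr = V/√(g·D_h) = 8.983/√(9.81×2.76) = 1.73, which is greater than 1, so the flow is supercritical.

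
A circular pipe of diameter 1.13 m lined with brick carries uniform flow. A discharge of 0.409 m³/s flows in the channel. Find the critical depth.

At critical depth, Q² T / (g A³) = 1, i.e. A³/T = Q²/g = 0.409²/9.81 = 0.01705.
Try y = 0.411 m: A³/T = 0.03293 — too large.
Try y = 0.347 m: A³/T = 0.01712 — ≈ 0.01705.

y_c = 0.347 m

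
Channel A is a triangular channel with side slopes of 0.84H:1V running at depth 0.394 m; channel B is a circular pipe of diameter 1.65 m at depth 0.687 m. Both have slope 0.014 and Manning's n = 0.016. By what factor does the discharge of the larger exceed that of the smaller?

13.1

Channel A: For a triangular section with side slope z = 0.84: A = zy² = 0.84×0.394² = 0.1304 m²; P = 2y√(1+z²) = 2×0.394×1.306 = 1.029 m. Hydraulic radius R = A/P = 0.1304/1.029 = 0.1267 m. Q_A = (1/0.016)·0.1304·0.1267^(2/3)·√0.014 = 0.2433 m³/s.
Channel B: For a circular section of diameter D = 1.65 m at depth y = 0.687 m, the central angle is θ = 2 arccos(1 − 2y/D) = 2.805 rad. Then A = (D²/8)(θ − sin θ) = 0.8425 m² and P = Dθ/2 = 2.315 m. Hydraulic radius R = A/P = 0.8425/2.315 = 0.364 m. Q_B = (1/0.016)·0.8425·0.364^(2/3)·√0.014 = 3.176 m³/s.
The larger discharge is 3.176 m³/s and the smaller is 0.2433 m³/s; the ratio is 13.1.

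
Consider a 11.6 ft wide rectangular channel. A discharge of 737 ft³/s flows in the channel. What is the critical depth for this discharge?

For a rectangular channel, critical depth y_c = (q²/g)^(1/3) where q = Q/b = 737/11.6 = 63.53 ft²/s.
So y_c = (63.53²/32.2)^(1/3) = 5 ft.

y_c = 5 ft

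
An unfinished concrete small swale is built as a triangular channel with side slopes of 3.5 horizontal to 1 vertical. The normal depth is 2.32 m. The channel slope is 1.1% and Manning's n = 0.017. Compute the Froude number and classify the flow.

For a triangular section with side slope z = 3.5: A = zy² = 3.5×2.32² = 18.84 m²; P = 2y√(1+z²) = 2×2.32×3.64 = 16.89 m.
Hydraulic radius R = A/P = 18.84/16.89 = 1.115 m.
V = (1/n) R^(2/3) √S = (1/0.017) × 1.115^(2/3) × √0.011 = 6.635 m/s. Hydraulic depth D_h = A/T = 18.84/16.24 = 1.16 m.
Froude number Fr = V/√(g·D_h) = 6.635/√(9.81×1.16) = 1.97, which is greater than 1, so the flow is supercritical.

supercritical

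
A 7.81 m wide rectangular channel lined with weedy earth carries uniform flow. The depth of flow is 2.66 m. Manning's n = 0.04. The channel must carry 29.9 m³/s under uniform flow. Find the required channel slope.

S = 0.0018

Flow area A = b·y = 7.81 × 2.66 = 20.77 m². Wetted perimeter P = b + 2y = 7.81 + 2×2.66 = 13.13 m.
Hydraulic radius R = A/P = 20.77/13.13 = 1.582 m.
From Manning's equation, S = [nQ / (1 A R^(2/3))]² = [0.04 × 29.9 / (1 × 20.77 × 1.582^(2/3))]² = 0.0018.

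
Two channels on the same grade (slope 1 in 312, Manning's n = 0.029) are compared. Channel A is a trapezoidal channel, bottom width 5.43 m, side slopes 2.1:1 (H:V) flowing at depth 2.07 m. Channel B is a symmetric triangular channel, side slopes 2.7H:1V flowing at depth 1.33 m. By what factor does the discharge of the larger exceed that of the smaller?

7.07

Channel A: With bottom width b = 5.43 m and side slope z = 2.1: A = (b + zy)y = (5.43 + 2.1×2.07)×2.07 = 20.24 m²; P = b + 2y√(1+z²) = 5.43 + 2×2.07×2.326 = 15.06 m. Hydraulic radius R = A/P = 20.24/15.06 = 1.344 m. Q_A = (1/0.029)·20.24·1.344^(2/3)·√0.003205 = 48.11 m³/s.
Channel B: For a triangular section with side slope z = 2.7: A = zy² = 2.7×1.33² = 4.776 m²; P = 2y√(1+z²) = 2×1.33×2.879 = 7.659 m. Hydraulic radius R = A/P = 4.776/7.659 = 0.6236 m. Q_B = (1/0.029)·4.776·0.6236^(2/3)·√0.003205 = 6.806 m³/s.
The larger discharge is 48.11 m³/s and the smaller is 6.806 m³/s; the ratio is 7.07.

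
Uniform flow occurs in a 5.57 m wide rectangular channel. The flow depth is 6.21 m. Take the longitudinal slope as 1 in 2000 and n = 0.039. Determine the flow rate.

Q = 30.7 m³/s

Flow area A = b·y = 5.57 × 6.21 = 34.59 m². Wetted perimeter P = b + 2y = 5.57 + 2×6.21 = 17.99 m.
Hydraulic radius R = A/P = 34.59/17.99 = 1.923 m.
Manning's equation: Q = (1/n) A R^(2/3) S^(1/2) = (1/0.039) × 34.59 × 1.923^(2/3) × 0.0005^(1/2) = 30.7 m³/s.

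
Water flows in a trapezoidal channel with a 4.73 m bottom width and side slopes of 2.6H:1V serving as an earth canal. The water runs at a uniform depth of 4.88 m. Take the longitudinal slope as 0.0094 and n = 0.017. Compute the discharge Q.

Q = 931 m³/s

With bottom width b = 4.73 m and side slope z = 2.6: A = (b + zy)y = (4.73 + 2.6×4.88)×4.88 = 85 m²; P = b + 2y√(1+z²) = 4.73 + 2×4.88×2.786 = 31.92 m.
Hydraulic radius R = A/P = 85/31.92 = 2.663 m.
Manning's equation: Q = (1/n) A R^(2/3) S^(1/2) = (1/0.017) × 85 × 2.663^(2/3) × 0.0094^(1/2) = 931 m³/s.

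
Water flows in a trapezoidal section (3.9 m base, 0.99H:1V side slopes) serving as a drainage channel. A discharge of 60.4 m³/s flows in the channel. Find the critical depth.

At critical depth, Q² T / (g A³) = 1, i.e. A³/T = Q²/g = 60.4²/9.81 = 371.9.
Trying y = 2.79 m: A³/T = 681.4 — too large.
Trying y = 2.36 m: A³/T = 371.9 — ≈ 371.9.

y_c = 2.36 m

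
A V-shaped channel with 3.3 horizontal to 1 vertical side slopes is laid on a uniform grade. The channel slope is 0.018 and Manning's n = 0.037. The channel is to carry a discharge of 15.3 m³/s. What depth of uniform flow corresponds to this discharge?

y_n = 1.32 m

Manning's equation rearranged: A R^(2/3) = nQ / (1·√S) = 0.037 × 15.3 / (√0.018) = 4.219.
Trying y = 1.09 m: A R^(2/3) = 2.54 — low.
Trying y = 1.61 m: A R^(2/3) = 7.189 — high.
Trying y = 1.32 m: A R^(2/3) = 4.233 — ≈ 4.219.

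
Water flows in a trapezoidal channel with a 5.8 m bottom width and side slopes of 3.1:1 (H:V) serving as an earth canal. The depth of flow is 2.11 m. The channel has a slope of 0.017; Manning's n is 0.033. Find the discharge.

Q = 125 m³/s

With bottom width b = 5.8 m and side slope z = 3.1: A = (b + zy)y = (5.8 + 3.1×2.11)×2.11 = 26.04 m²; P = b + 2y√(1+z²) = 5.8 + 2×2.11×3.257 = 19.55 m.
Hydraulic radius R = A/P = 26.04/19.55 = 1.332 m.
Manning's equation: Q = (1/n) A R^(2/3) S^(1/2) = (1/0.033) × 26.04 × 1.332^(2/3) × 0.017^(1/2) = 125 m³/s.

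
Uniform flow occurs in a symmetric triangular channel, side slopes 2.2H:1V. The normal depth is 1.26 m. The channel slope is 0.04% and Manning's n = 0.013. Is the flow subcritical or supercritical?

For a triangular section with side slope z = 2.2: A = zy² = 2.2×1.26² = 3.493 m²; P = 2y√(1+z²) = 2×1.26×2.417 = 6.09 m.
Hydraulic radius R = A/P = 3.493/6.09 = 0.5735 m.
V = (1/n) R^(2/3) √S = (1/0.013) × 0.5735^(2/3) × √0.0004 = 1.062 m/s. Hydraulic depth D_h = A/T = 3.493/5.544 = 0.63 m.
Froude number Fr = V/√(g·D_h) = 1.062/√(9.81×0.63) = 0.427, which is less than 1, so the flow is subcritical.

subcritical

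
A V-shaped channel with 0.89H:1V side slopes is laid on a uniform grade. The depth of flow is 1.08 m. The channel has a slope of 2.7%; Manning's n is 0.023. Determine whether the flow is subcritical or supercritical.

For a triangular section with side slope z = 0.89: A = zy² = 0.89×1.08² = 1.038 m²; P = 2y√(1+z²) = 2×1.08×1.339 = 2.892 m.
Hydraulic radius R = A/P = 1.038/2.892 = 0.359 m.
V = (1/n) R^(2/3) √S = (1/0.023) × 0.359^(2/3) × √0.027 = 3.609 m/s. Hydraulic depth D_h = A/T = 1.038/1.922 = 0.54 m.
Froude number Fr = V/√(g·D_h) = 3.609/√(9.81×0.54) = 1.57, which is greater than 1, so the flow is supercritical.

supercritical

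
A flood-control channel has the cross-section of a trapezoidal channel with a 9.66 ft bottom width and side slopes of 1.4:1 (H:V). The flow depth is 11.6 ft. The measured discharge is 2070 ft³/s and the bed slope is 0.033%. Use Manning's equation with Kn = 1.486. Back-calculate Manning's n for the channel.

With bottom width b = 9.66 ft and side slope z = 1.4: A = (b + zy)y = (9.66 + 1.4×11.6)×11.6 = 300.4 ft²; P = b + 2y√(1+z²) = 9.66 + 2×11.6×1.72 = 49.57 ft.
Hydraulic radius R = A/P = 300.4/49.57 = 6.06 ft.
Rearranging Manning's equation: n = (1.486/Q) A R^(2/3) S^(1/2) = (1.486/2070) × 300.4 × 6.06^(2/3) × √0.00033 = 0.013.

n = 0.013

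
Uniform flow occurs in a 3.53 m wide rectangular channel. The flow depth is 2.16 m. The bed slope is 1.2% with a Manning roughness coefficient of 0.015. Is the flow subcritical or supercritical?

Flow area A = b·y = 3.53 × 2.16 = 7.625 m². Wetted perimeter P = b + 2y = 3.53 + 2×2.16 = 7.85 m.
Hydraulic radius R = A/P = 7.625/7.85 = 0.9713 m.
V = (1/n) R^(2/3) √S = (1/0.015) × 0.9713^(2/3) × √0.012 = 7.163 m/s. Hydraulic depth D_h = A/T = 7.625/3.53 = 2.16 m.
Froude number Fr = V/√(g·D_h) = 7.163/√(9.81×2.16) = 1.56, which is greater than 1, so the flow is supercritical.

supercritical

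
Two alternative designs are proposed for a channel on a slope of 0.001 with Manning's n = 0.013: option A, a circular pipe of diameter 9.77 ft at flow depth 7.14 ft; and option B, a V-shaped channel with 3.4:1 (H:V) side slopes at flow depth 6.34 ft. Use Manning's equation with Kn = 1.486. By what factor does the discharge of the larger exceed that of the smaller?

Channel A: For a circular section of diameter D = 9.77 ft at depth y = 7.14 ft, the central angle is θ = 2 arccos(1 − 2y/D) = 4.101 rad. Then A = (D²/8)(θ − sin θ) = 58.71 ft² and P = Dθ/2 = 20.03 ft. Hydraulic radius R = A/P = 58.71/20.03 = 2.93 ft. Q_A = (1.486/0.013)·58.71·2.93^(2/3)·√0.001 = 434.5 ft³/s.
Channel B: For a triangular section with side slope z = 3.4: A = zy² = 3.4×6.34² = 136.7 ft²; P = 2y√(1+z²) = 2×6.34×3.544 = 44.94 ft. Hydraulic radius R = A/P = 136.7/44.94 = 3.041 ft. Q_B = (1.486/0.013)·136.7·3.041^(2/3)·√0.001 = 1037 ft³/s.
The larger discharge is 1037 ft³/s and the smaller is 434.5 ft³/s; the ratio is 2.39.

2.39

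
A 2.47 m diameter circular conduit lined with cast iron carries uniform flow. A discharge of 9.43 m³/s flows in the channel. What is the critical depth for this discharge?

At critical depth, Q² T / (g A³) = 1, i.e. A³/T = Q²/g = 9.43²/9.81 = 9.065.
Trying y = 1.12 m: A³/T = 3.832 — short.
Trying y = 1.55 m: A³/T = 13.28 — over.
Trying y = 1.4 m: A³/T = 8.989 — close enough.

y_c = 1.4 m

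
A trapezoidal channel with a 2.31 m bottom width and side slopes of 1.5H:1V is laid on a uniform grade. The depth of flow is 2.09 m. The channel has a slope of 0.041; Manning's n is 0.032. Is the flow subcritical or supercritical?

With bottom width b = 2.31 m and side slope z = 1.5: A = (b + zy)y = (2.31 + 1.5×2.09)×2.09 = 11.38 m²; P = b + 2y√(1+z²) = 2.31 + 2×2.09×1.803 = 9.846 m.
Hydraulic radius R = A/P = 11.38/9.846 = 1.156 m.
V = (1/n) R^(2/3) √S = (1/0.032) × 1.156^(2/3) × √0.041 = 6.969 m/s. Hydraulic depth D_h = A/T = 11.38/8.58 = 1.326 m.
Froude number Fr = V/√(g·D_h) = 6.969/√(9.81×1.326) = 1.93, which is greater than 1, so the flow is supercritical.

supercritical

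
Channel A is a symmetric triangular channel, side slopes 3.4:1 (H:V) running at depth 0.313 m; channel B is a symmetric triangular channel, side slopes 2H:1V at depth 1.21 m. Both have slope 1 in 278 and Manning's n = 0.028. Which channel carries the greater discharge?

channel B

Channel A: For a triangular section with side slope z = 3.4: A = zy² = 3.4×0.313² = 0.3331 m²; P = 2y√(1+z²) = 2×0.313×3.544 = 2.219 m. Hydraulic radius R = A/P = 0.3331/2.219 = 0.1501 m. Q_A = (1/0.028)·0.3331·0.1501^(2/3)·√0.003597 = 0.2016 m³/s.
Channel B: For a triangular section with side slope z = 2: A = zy² = 2×1.21² = 2.928 m²; P = 2y√(1+z²) = 2×1.21×2.236 = 5.411 m. Hydraulic radius R = A/P = 2.928/5.411 = 0.5411 m. Q_B = (1/0.028)·2.928·0.5411^(2/3)·√0.003597 = 4.165 m³/s.
Q_A = 0.2016 m³/s vs Q_B = 4.165 m³/s, so channel B carries more.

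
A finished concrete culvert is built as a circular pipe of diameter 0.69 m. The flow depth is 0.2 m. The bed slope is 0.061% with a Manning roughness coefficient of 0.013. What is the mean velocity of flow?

V = 0.448 m/s

For a circular section of diameter D = 0.69 m at depth y = 0.2 m, the central angle is θ = 2 arccos(1 − 2y/D) = 2.274 rad. Then A = (D²/8)(θ − sin θ) = 0.08994 m² and P = Dθ/2 = 0.7846 m.
Hydraulic radius R = A/P = 0.08994/0.7846 = 0.1146 m.
From Manning's equation, V = (1/n) R^(2/3) S^(1/2) = (1/0.013) × 0.1146^(2/3) × 0.00061^(1/2) = 0.448 m/s.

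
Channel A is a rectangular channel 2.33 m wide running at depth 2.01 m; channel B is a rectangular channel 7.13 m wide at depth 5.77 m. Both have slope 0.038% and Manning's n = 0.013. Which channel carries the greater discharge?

Channel A: Flow area A = b·y = 2.33 × 2.01 = 4.683 m². Wetted perimeter P = b + 2y = 2.33 + 2×2.01 = 6.35 m. Hydraulic radius R = A/P = 4.683/6.35 = 0.7375 m. Q_A = (1/0.013)·4.683·0.7375^(2/3)·√0.00038 = 5.733 m³/s.
Channel B: Flow area A = b·y = 7.13 × 5.77 = 41.14 m². Wetted perimeter P = b + 2y = 7.13 + 2×5.77 = 18.67 m. Hydraulic radius R = A/P = 41.14/18.67 = 2.204 m. Q_B = (1/0.013)·41.14·2.204^(2/3)·√0.00038 = 104.5 m³/s.
Q_A = 5.733 m³/s vs Q_B = 104.5 m³/s, so channel B carries more.

channel B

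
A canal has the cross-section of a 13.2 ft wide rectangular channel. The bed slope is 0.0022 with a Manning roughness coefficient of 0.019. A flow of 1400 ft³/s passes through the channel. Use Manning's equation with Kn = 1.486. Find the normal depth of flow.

Manning's equation rearranged: A R^(2/3) = nQ / (1.486·√S) = 0.019 × 1400 / (1.486 × √0.0022) = 381.6.
Trying y = 10 ft: A R^(2/3) = 331.3 — low.
Trying y = 13 ft: A R^(2/3) = 459.2 — high.
Trying y = 11.2 ft: A R^(2/3) = 382 — matches.

y_n = 11.2 ft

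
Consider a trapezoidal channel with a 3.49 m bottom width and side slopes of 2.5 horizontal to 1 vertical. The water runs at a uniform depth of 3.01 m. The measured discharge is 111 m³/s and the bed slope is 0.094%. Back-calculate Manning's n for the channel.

With bottom width b = 3.49 m and side slope z = 2.5: A = (b + zy)y = (3.49 + 2.5×3.01)×3.01 = 33.16 m²; P = b + 2y√(1+z²) = 3.49 + 2×3.01×2.693 = 19.7 m.
Hydraulic radius R = A/P = 33.16/19.7 = 1.683 m.
Rearranging Manning's equation: n = (1/Q) A R^(2/3) S^(1/2) = (1/111) × 33.16 × 1.683^(2/3) × √0.00094 = 0.013.

n = 0.013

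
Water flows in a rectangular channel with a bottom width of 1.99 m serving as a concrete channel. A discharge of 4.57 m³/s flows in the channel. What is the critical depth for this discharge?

y_c = 0.813 m

For a rectangular channel, critical depth y_c = (q²/g)^(1/3) where q = Q/b = 4.57/1.99 = 2.296 m²/s.
So y_c = (2.296²/9.81)^(1/3) = 0.813 m.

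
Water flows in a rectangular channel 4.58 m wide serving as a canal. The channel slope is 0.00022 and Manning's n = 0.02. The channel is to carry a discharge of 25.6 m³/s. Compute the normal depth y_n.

Manning's equation rearranged: A R^(2/3) = nQ / (1·√S) = 0.02 × 25.6 / (√0.00022) = 34.52.
At y = 4.68 m: A R^(2/3) = 28.55 — low.
At y = 5.48 m: A R^(2/3) = 34.55 — ≈ 34.52.

y_n = 5.48 m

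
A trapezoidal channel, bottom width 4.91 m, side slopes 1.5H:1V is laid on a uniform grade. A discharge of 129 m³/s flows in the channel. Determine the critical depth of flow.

At critical depth, Q² T / (g A³) = 1, i.e. A³/T = Q²/g = 129²/9.81 = 1696.
At y = 3.35 m: A³/T = 2464 — too large.
At y = 2.54 m: A³/T = 867.2 — too small.
At y = 3.04 m: A³/T = 1701 — ≈ 1696.

y_c = 3.04 m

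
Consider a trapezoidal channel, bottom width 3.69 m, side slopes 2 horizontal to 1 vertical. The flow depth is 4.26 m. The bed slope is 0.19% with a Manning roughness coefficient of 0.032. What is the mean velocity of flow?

V = 2.36 m/s

With bottom width b = 3.69 m and side slope z = 2: A = (b + zy)y = (3.69 + 2×4.26)×4.26 = 52.01 m²; P = b + 2y√(1+z²) = 3.69 + 2×4.26×2.236 = 22.74 m.
Hydraulic radius R = A/P = 52.01/22.74 = 2.287 m.
From Manning's equation, V = (1/n) R^(2/3) S^(1/2) = (1/0.032) × 2.287^(2/3) × 0.0019^(1/2) = 2.36 m/s.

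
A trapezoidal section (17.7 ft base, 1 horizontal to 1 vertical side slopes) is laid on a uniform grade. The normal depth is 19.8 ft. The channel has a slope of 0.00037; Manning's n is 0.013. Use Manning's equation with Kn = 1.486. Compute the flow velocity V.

With bottom width b = 17.7 ft and side slope z = 1: A = (b + zy)y = (17.7 + 1×19.8)×19.8 = 742.5 ft²; P = b + 2y√(1+z²) = 17.7 + 2×19.8×1.414 = 73.7 ft.
Hydraulic radius R = A/P = 742.5/73.7 = 10.07 ft.
From Manning's equation, V = (1.486/n) R^(2/3) S^(1/2) = (1.486/0.013) × 10.07^(2/3) × 0.00037^(1/2) = 10.3 ft/s.

V = 10.3 ft/s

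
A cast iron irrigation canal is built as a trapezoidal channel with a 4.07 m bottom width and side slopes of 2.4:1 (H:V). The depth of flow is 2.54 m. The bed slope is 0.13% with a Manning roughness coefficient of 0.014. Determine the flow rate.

With bottom width b = 4.07 m and side slope z = 2.4: A = (b + zy)y = (4.07 + 2.4×2.54)×2.54 = 25.82 m²; P = b + 2y√(1+z²) = 4.07 + 2×2.54×2.6 = 17.28 m.
Hydraulic radius R = A/P = 25.82/17.28 = 1.494 m.
Manning's equation: Q = (1/n) A R^(2/3) S^(1/2) = (1/0.014) × 25.82 × 1.494^(2/3) × 0.0013^(1/2) = 86.9 m³/s.

Q = 86.9 m³/s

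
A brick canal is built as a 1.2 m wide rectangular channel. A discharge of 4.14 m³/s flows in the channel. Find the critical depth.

For a rectangular channel, critical depth y_c = (q²/g)^(1/3) where q = Q/b = 4.14/1.2 = 3.45 m²/s.
So y_c = (3.45²/9.81)^(1/3) = 1.07 m.

y_c = 1.07 m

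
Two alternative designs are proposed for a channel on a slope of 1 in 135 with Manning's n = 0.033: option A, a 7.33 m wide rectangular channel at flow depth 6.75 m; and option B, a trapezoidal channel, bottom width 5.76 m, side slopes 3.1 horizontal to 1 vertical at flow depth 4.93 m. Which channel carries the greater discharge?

Channel A: Flow area A = b·y = 7.33 × 6.75 = 49.48 m². Wetted perimeter P = b + 2y = 7.33 + 2×6.75 = 20.83 m. Hydraulic radius R = A/P = 49.48/20.83 = 2.375 m. Q_A = (1/0.033)·49.48·2.375^(2/3)·√0.007407 = 229.7 m³/s.
Channel B: With bottom width b = 5.76 m and side slope z = 3.1: A = (b + zy)y = (5.76 + 3.1×4.93)×4.93 = 103.7 m²; P = b + 2y√(1+z²) = 5.76 + 2×4.93×3.257 = 37.88 m. Hydraulic radius R = A/P = 103.7/37.88 = 2.739 m. Q_B = (1/0.033)·103.7·2.739^(2/3)·√0.007407 = 529.7 m³/s.
Q_A = 229.7 m³/s vs Q_B = 529.7 m³/s, so channel B carries more.

channel B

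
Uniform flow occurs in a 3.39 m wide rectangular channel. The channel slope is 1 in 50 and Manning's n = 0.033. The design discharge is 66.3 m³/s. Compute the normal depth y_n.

Manning's equation rearranged: A R^(2/3) = nQ / (1·√S) = 0.033 × 66.3 / (√0.02) = 15.47.
Try y = 4.76 m: A R^(2/3) = 18.72 — over.
Try y = 3.13 m: A R^(2/3) = 11.3 — short.
Try y = 4.05 m: A R^(2/3) = 15.46 — matches.

y_n = 4.05 m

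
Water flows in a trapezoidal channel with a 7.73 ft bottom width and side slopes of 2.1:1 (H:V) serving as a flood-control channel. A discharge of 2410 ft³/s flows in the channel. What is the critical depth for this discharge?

y_c = 7.97 ft

At critical depth, Q² T / (g A³) = 1, i.e. A³/T = Q²/g = 2410²/32.2 = 180400.
Trying y = 8.8 ft: A³/T = 274600 — over.
Trying y = 5.48 ft: A³/T = 38110 — short.
Trying y = 7.97 ft: A³/T = 180000 — matches.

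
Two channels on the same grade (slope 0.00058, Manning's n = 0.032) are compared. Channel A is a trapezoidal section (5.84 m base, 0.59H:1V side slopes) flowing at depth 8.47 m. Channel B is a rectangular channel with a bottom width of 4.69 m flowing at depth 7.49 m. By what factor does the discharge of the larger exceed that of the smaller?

Channel A: With bottom width b = 5.84 m and side slope z = 0.59: A = (b + zy)y = (5.84 + 0.59×8.47)×8.47 = 91.79 m²; P = b + 2y√(1+z²) = 5.84 + 2×8.47×1.161 = 25.51 m. Hydraulic radius R = A/P = 91.79/25.51 = 3.598 m. Q_A = (1/0.032)·91.79·3.598^(2/3)·√0.00058 = 162.2 m³/s.
Channel B: Flow area A = b·y = 4.69 × 7.49 = 35.13 m². Wetted perimeter P = b + 2y = 4.69 + 2×7.49 = 19.67 m. Hydraulic radius R = A/P = 35.13/19.67 = 1.786 m. Q_B = (1/0.032)·35.13·1.786^(2/3)·√0.00058 = 38.92 m³/s.
The larger discharge is 162.2 m³/s and the smaller is 38.92 m³/s; the ratio is 4.17.

4.17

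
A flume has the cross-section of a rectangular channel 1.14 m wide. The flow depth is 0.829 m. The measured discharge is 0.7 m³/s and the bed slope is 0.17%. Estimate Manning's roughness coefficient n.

n = 0.027

Flow area A = b·y = 1.14 × 0.829 = 0.9451 m². Wetted perimeter P = b + 2y = 1.14 + 2×0.829 = 2.798 m.
Hydraulic radius R = A/P = 0.9451/2.798 = 0.3378 m.
Rearranging Manning's equation: n = (1/Q) A R^(2/3) S^(1/2) = (1/0.7) × 0.9451 × 0.3378^(2/3) × √0.0017 = 0.027.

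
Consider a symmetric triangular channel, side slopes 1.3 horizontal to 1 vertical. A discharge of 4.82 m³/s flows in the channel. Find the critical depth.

At critical depth, Q² T / (g A³) = 1, i.e. A³/T = Q²/g = 4.82²/9.81 = 2.368.
Try y = 1.57 m: A³/T = 8.06 — high.
Try y = 1.06 m: A³/T = 1.131 — low.
Try y = 1.23 m: A³/T = 2.379 — close enough.

y_c = 1.23 m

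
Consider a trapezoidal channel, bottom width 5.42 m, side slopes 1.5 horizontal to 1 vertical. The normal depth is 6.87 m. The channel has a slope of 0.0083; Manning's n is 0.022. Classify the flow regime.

With bottom width b = 5.42 m and side slope z = 1.5: A = (b + zy)y = (5.42 + 1.5×6.87)×6.87 = 108 m²; P = b + 2y√(1+z²) = 5.42 + 2×6.87×1.803 = 30.19 m.
Hydraulic radius R = A/P = 108/30.19 = 3.578 m.
V = (1/n) R^(2/3) √S = (1/0.022) × 3.578^(2/3) × √0.0083 = 9.688 m/s. Hydraulic depth D_h = A/T = 108/26.03 = 4.15 m.
Froude number Fr = V/√(g·D_h) = 9.688/√(9.81×4.15) = 1.52, which is greater than 1, so the flow is supercritical.

supercritical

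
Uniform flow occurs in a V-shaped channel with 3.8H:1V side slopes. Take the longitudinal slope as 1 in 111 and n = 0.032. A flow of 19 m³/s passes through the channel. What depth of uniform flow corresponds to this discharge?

y_n = 1.46 m

Manning's equation rearranged: A R^(2/3) = nQ / (1·√S) = 0.032 × 19 / (√0.009009) = 6.406.
Trying y = 1.73 m: A R^(2/3) = 10.1 — over.
Trying y = 1.01 m: A R^(2/3) = 2.404 — short.
Trying y = 1.46 m: A R^(2/3) = 6.422 — close enough.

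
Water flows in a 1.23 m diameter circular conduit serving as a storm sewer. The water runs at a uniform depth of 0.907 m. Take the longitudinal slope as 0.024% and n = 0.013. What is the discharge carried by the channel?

For a circular section of diameter D = 1.23 m at depth y = 0.907 m, the central angle is θ = 2 arccos(1 − 2y/D) = 4.131 rad. Then A = (D²/8)(θ − sin θ) = 0.9393 m² and P = Dθ/2 = 2.541 m.
Hydraulic radius R = A/P = 0.9393/2.541 = 0.3697 m.
Manning's equation: Q = (1/n) A R^(2/3) S^(1/2) = (1/0.013) × 0.9393 × 0.3697^(2/3) × 0.00024^(1/2) = 0.577 m³/s.

Q = 0.577 m³/s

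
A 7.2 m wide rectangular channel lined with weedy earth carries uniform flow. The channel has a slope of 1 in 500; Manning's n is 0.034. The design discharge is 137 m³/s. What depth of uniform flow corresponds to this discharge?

Manning's equation rearranged: A R^(2/3) = nQ / (1·√S) = 0.034 × 137 / (√0.002) = 104.2.
Trying y = 9.66 m: A R^(2/3) = 132.3 — high.
Trying y = 6.84 m: A R^(2/3) = 87.26 — low.
Trying y = 7.91 m: A R^(2/3) = 104.2 — ≈ 104.2.

y_n = 7.91 m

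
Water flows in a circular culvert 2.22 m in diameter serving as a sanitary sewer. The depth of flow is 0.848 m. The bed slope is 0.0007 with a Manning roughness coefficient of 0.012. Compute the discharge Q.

For a circular section of diameter D = 2.22 m at depth y = 0.848 m, the central angle is θ = 2 arccos(1 − 2y/D) = 2.665 rad. Then A = (D²/8)(θ − sin θ) = 1.359 m² and P = Dθ/2 = 2.958 m.
Hydraulic radius R = A/P = 1.359/2.958 = 0.4595 m.
Manning's equation: Q = (1/n) A R^(2/3) S^(1/2) = (1/0.012) × 1.359 × 0.4595^(2/3) × 0.0007^(1/2) = 1.78 m³/s.

Q = 1.78 m³/s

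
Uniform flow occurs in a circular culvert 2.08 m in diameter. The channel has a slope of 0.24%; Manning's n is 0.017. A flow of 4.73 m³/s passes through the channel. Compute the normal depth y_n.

Manning's equation rearranged: A R^(2/3) = nQ / (1·√S) = 0.017 × 4.73 / (√0.0024) = 1.641.
Trying y = 1.04 m: A R^(2/3) = 1.099 — low.
Trying y = 1.6 m: A R^(2/3) = 2.062 — high.
Trying y = 1.34 m: A R^(2/3) = 1.641 — close enough.

y_n = 1.34 m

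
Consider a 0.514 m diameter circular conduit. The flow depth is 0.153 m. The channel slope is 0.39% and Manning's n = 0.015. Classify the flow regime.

subcritical

For a circular section of diameter D = 0.514 m at depth y = 0.153 m, the central angle is θ = 2 arccos(1 − 2y/D) = 2.308 rad. Then A = (D²/8)(θ − sin θ) = 0.05179 m² and P = Dθ/2 = 0.5932 m.
Hydraulic radius R = A/P = 0.05179/0.5932 = 0.0873 m.
V = (1/n) R^(2/3) √S = (1/0.015) × 0.0873^(2/3) × √0.0039 = 0.8193 m/s. Hydraulic depth D_h = A/T = 0.05179/0.47 = 0.1102 m.
Froude number Fr = V/√(g·D_h) = 0.8193/√(9.81×0.1102) = 0.788, which is less than 1, so the flow is subcritical.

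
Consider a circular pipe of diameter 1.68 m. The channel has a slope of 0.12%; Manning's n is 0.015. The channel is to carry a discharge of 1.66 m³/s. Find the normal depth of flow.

Manning's equation rearranged: A R^(2/3) = nQ / (1·√S) = 0.015 × 1.66 / (√0.0012) = 0.7188.
Trying y = 1.02 m: A R^(2/3) = 0.8504 — over.
Trying y = 0.717 m: A R^(2/3) = 0.4712 — short.
Trying y = 0.917 m: A R^(2/3) = 0.7192 — ≈ 0.7188.

y_n = 0.917 m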